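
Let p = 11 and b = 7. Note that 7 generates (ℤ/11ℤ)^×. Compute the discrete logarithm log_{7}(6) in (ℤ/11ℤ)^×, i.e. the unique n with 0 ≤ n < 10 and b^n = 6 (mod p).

Successive powers of 7 modulo 11:
  7^0=1  7^1=7  7^2=5  7^3=2  7^4=3  7^5=10
  7^6=4  7^7=6
So 7^7 ≡ 6 (mod 11), giving n = 7.

7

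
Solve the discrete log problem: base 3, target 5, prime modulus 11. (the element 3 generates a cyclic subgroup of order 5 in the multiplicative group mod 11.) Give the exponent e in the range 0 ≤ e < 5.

3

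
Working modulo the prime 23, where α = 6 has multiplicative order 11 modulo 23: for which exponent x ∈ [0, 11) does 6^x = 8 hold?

4

Successive powers of 6 modulo 23:
  6^0=1  6^1=6  6^2=13  6^3=9  6^4=8
So 6^4 ≡ 8 (mod 23), giving x = 4.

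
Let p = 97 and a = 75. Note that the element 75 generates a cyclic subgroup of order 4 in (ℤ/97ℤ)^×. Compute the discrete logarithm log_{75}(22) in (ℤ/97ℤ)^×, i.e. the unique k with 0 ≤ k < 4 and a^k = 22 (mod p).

3

Successive powers of 75 modulo 97:
  75^0=1  75^1=75  75^2=96  75^3=22
So 75^3 ≡ 22 (mod 97), giving k = 3.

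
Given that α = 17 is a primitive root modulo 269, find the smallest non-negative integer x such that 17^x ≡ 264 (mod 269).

Baby-step giant-step with m = ceil(sqrt(268)) = 17.
Baby table (17^j mod 269 for j=0..16):
  0:1  1:17  2:20  3:71  4:131  5:75  6:199  7:155
  8:214  9:141  10:245  11:130  12:58  13:179  14:84  15:83
  16:66
Giant step factor: 17^(-17) ≡ 193 (mod 269).
Scan 264·193^i mod 269 for i = 0, 1, …:
  i=0: 264   i=1: 111   i=2: 172   i=3: 109
  i=4: 55   i=5: 124   i=6: 260   i=7: 146
  i=8: 202   i=9: 250   i=10: 99   i=11: 8
  i=12: 199
Match at i=12, j=6: x = 12·17 + 6 = 210.

210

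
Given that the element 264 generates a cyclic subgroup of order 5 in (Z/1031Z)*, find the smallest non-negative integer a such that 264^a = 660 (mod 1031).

Successive powers of 264 modulo 1031:
  264^0=1  264^1=264  264^2=619  264^3=518  264^4=660
So 264^4 ≡ 660 (mod 1031), giving a = 4.

4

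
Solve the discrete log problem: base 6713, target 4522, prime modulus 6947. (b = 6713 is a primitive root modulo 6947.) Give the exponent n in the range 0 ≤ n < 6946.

2034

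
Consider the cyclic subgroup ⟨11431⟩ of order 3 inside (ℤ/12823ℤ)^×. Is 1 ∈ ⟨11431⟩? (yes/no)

⟨11431⟩ has order 3; its elements mod 12823 are {1, 1391, 11431}.
1 is in this set.

yes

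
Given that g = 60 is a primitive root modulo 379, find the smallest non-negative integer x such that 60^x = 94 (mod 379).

Baby-step giant-step with m = ceil(sqrt(378)) = 20.
Baby table (60^j mod 379 for j=0..19):
  0:1  1:60  2:189  3:349  4:95  5:15  6:142  7:182
  8:308  9:288  10:225  11:235  12:77  13:72  14:151  15:343
  16:114  17:18  18:322  19:370
Giant step factor: 60^(-20) ≡ 266 (mod 379).
Scan 94·266^i mod 379 for i = 0, 1, …:
  i=0: 94   i=1: 369   i=2: 372   i=3: 33
  i=4: 61   i=5: 308
Match at i=5, j=8: x = 5·20 + 8 = 108.

108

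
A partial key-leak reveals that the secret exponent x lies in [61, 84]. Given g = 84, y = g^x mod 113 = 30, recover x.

64

Compute 84^61 mod 113 = 67, then multiply by 84 repeatedly:
  84^61=67  84^62=91  84^63=73  84^64=30
Found 30 at exponent 64.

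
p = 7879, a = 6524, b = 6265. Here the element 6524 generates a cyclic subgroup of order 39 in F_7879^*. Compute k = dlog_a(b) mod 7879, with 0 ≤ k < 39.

Successive powers of 6524 modulo 7879:
  6524^0=1  6524^1=6524  6524^2=218  6524^3=4012  6524^4=250  6524^5=47
  6524^6=7226  6524^7=2367  6524^8=7347  6524^9=3871  6524^10=2209  6524^11=825
  6524^12=943  6524^13=6512  6524^14=720  6524^15=1396  6524^16=7259  6524^17=4926
  6524^18=6662  6524^19=2324  6524^20=2580  6524^21=2376  6524^22=3031  6524^23=5833
  6524^24=6801  6524^25=3075  6524^26=1366  6524^27=635  6524^28=6265
So 6524^28 ≡ 6265 (mod 7879), giving k = 28.

28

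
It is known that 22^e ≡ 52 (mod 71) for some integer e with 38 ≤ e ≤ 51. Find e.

Compute 22^38 mod 71 = 2, then multiply by 22 repeatedly:
  22^38=2  22^39=44  22^40=45  22^41=67  22^42=54
  22^43=52
Found 52 at exponent 43.

43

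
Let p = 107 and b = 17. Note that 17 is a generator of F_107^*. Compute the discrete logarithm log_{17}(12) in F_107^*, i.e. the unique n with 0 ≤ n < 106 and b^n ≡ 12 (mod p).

50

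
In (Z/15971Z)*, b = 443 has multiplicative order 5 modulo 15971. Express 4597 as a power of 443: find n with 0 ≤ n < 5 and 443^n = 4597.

Successive powers of 443 modulo 15971:
  443^0=1  443^1=443  443^2=4597
So 443^2 ≡ 4597 (mod 15971), giving n = 2.

2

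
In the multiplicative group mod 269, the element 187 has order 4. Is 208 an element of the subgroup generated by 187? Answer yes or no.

no

208 ∈ ⟨187⟩ iff 208^4 ≡ 1 (mod 269), since |⟨187⟩| = 4.
208^4 mod 269 = 142.
Since 142 ≠ 1, 208 does not lie in the subgroup.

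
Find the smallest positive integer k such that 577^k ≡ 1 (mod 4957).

413

The order of 577 must divide p − 1 = 4956 = 2^2 · 3 · 7 · 59.
Divisors: 1, 2, 3, 4, 6, 7, 12, 14, 21, 28, 42, 59, 84, 118, 177, 236, 354, 413, 708, 826, 1239, 1652, 2478, 4956.
Check each in increasing order: 577^1 ≡ 577;  577^2 ≡ 810;  577^3 ≡ 1412;  577^4 ≡ 1776;  577^6 ≡ 1030;  577^7 ≡ 4427;  577^12 ≡ 102;  577^14 ≡ 3308;  577^21 ≡ 1538;  577^28 ≡ 2765;  577^42 ≡ 955;  577^59 ≡ 520;  577^84 ≡ 4894;  577^118 ≡ 2722;  577^177 ≡ 2695;  577^236 ≡ 3526;  577^354 ≡ 1020;  577^413 ≡ 1.
Smallest exponent giving 1 is 413.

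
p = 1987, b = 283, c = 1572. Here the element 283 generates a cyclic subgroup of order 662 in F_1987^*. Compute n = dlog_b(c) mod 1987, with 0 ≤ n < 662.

369

Baby-step giant-step with m = ceil(sqrt(662)) = 26.
Baby table (283^j mod 1987 for j=0..25):
  0:1  1:283  2:609  3:1465  4:1299  5:22  6:265  7:1476
  8:438  9:760  10:484  11:1856  12:680  13:1688  14:824  15:713
  16:1092  17:1051  18:1370  19:245  20:1777  21:180  22:1265  23:335
  24:1416  25:1341
Giant step factor: 283^(-26) ≡ 1845 (mod 1987).
Scan 1572·1845^i mod 1987 for i = 0, 1, …:
  i=0: 1572   i=1: 1307   i=2: 1184   i=3: 767
  i=4: 371   i=5: 967   i=6: 1776   i=7: 157
  i=8: 1550   i=9: 457     …   i=13: 1679
  i=14: 22
Match at i=14, j=5: n = 14·26 + 5 = 369.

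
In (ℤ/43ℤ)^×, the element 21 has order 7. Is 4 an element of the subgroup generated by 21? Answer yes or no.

⟨21⟩ has order 7; its elements mod 43 are {1, 4, 11, 16, 21, 35, 41}.
4 is in this set.

yes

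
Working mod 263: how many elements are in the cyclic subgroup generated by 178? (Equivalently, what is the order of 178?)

131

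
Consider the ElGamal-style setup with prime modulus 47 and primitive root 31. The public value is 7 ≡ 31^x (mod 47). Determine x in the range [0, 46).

26

Baby-step giant-step with m = ceil(sqrt(46)) = 7.
Baby table (31^j mod 47 for j=0..6):
  0:1  1:31  2:21  3:40  4:18  5:41  6:2
Giant step factor: 31^(-7) ≡ 22 (mod 47).
Scan 7·22^i mod 47 for i = 0, 1, …:
  i=0: 7   i=1: 13   i=2: 4   i=3: 41
Match at i=3, j=5: x = 3·7 + 5 = 26.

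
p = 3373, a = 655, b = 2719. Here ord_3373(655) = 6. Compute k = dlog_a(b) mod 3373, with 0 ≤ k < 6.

5

Successive powers of 655 modulo 3373:
  655^0=1  655^1=655  655^2=654  655^3=3372  655^4=2718  655^5=2719
So 655^5 ≡ 2719 (mod 3373), giving k = 5.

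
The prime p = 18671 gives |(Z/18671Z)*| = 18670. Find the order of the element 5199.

The order of 5199 must divide p − 1 = 18670 = 2 · 5 · 1867.
Divisors: 1, 2, 5, 10, 1867, 3734, 9335, 18670.
Check each in increasing order: 5199^1 ≡ 5199;  5199^2 ≡ 12664;  5199^5 ≡ 9302;  5199^10 ≡ 5790;  5199^1867 ≡ 18606;  5199^3734 ≡ 4225;  5199^9335 ≡ 18670;  5199^18670 ≡ 1.
Smallest exponent giving 1 is 18670.

18670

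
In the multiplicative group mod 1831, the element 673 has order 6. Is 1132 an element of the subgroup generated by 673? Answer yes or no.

no

⟨673⟩ has order 6; its elements mod 1831 are {1, 672, 673, 1158, 1159, 1830}.
1132 is not in this set.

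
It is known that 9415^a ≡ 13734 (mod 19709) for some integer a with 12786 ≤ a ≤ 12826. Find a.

12825

Compute 9415^12786 mod 19709 = 4795, then multiply by 9415 repeatedly:
  9415^12786=4795  9415^12787=11315  9415^12788=3580  9415^12789=3310  9415^12790=3721
  9415^12791=10322  9415^12792=16260  9415^12793=8097  9415^12794=18552  9415^12795=5922
  9415^12796=18578  9415^12797=14204  9415^12798=5095  9415^12799=17428  9415^12800=7195
  9415^12801=1092  9415^12802=12791  9415^12803=5275  9415^12804=17154  9415^12805=9364
  9415^12806=3703  9415^12807=18233  9415^12808=18014  9415^12809=5865  9415^12810=14066
  9415^12811=6619  9415^12812=17736  9415^12813=9792  9415^12814=12687  9415^12815=11565
  9415^12816=11959  9415^12817=16177  9415^12818=15012  9415^12819=4741  9415^12820=15339
  9415^12821=8842  9415^12822=16323  9415^12823=9972  9415^12824=12413  9415^12825=13734
Found 13734 at exponent 12825.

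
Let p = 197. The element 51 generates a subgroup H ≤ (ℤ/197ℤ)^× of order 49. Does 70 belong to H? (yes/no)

70 ∈ ⟨51⟩ iff 70^49 ≡ 1 (mod 197), since |⟨51⟩| = 49.
70^49 mod 197 = 1.
Since 1 = 1, 70 lies in the subgroup.

yes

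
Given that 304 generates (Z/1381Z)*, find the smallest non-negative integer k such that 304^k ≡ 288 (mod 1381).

Baby-step giant-step with m = ceil(sqrt(1380)) = 38.
Baby table (304^j mod 1381 for j=0..37):
  0:1  1:304  2:1270  3:781  4:1273  5:312  6:940  7:1274
  8:616  9:829  10:674  11:508  12:1141  13:233  14:401  15:376
  16:1062  17:1075  18:884  19:822  20:1308  21:1285  22:1198  23:989
  24:979  25:701  26:430  27:906  28:605  29:247  30:514  31:203
  32:948  33:944  34:1109  35:172  36:1191  37:242
Giant step factor: 304^(-38) ≡ 383 (mod 1381).
Scan 288·383^i mod 1381 for i = 0, 1, …:
  i=0: 288   i=1: 1205   i=2: 261   i=3: 531
  i=4: 366   i=5: 697   i=6: 418   i=7: 1279
  i=8: 983   i=9: 857     …   i=30: 150
  i=31: 829
Match at i=31, j=9: k = 31·38 + 9 = 1187.

1187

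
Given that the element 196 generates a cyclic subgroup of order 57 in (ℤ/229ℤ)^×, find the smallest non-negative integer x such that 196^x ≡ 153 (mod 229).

Baby-step giant-step with m = ceil(sqrt(57)) = 8.
Baby table (196^j mod 229 for j=0..7):
  0:1  1:196  2:173  3:16  4:159  5:20  6:27  7:25
Giant step factor: 196^(-8) ≡ 151 (mod 229).
Scan 153·151^i mod 229 for i = 0, 1, …:
  i=0: 153   i=1: 203   i=2: 196
Match at i=2, j=1: x = 2·8 + 1 = 17.

17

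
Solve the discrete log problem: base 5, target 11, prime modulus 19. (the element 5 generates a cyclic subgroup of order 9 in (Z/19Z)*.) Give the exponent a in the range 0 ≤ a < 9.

3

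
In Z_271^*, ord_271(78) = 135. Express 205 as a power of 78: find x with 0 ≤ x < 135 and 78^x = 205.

134

Baby-step giant-step with m = ceil(sqrt(135)) = 12.
Baby table (78^j mod 271 for j=0..11):
  0:1  1:78  2:122  3:31  4:250  5:259  6:148  7:162
  8:170  9:252  10:144  11:121
Giant step factor: 78^(-12) ≡ 98 (mod 271).
Scan 205·98^i mod 271 for i = 0, 1, …:
  i=0: 205   i=1: 36   i=2: 5   i=3: 219
  i=4: 53   i=5: 45   i=6: 74   i=7: 206
  i=8: 134   i=9: 124   i=10: 228   i=11: 122
Match at i=11, j=2: x = 11·12 + 2 = 134.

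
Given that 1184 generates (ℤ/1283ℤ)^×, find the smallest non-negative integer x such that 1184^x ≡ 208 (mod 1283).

56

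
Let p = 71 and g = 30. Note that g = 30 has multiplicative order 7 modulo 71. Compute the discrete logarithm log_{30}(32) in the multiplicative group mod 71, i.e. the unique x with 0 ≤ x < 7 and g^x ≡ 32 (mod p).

4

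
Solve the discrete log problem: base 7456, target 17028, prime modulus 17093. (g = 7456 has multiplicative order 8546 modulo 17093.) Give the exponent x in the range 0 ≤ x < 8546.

7718

Baby-step giant-step with m = ceil(sqrt(8546)) = 93.
Baby table (7456^j mod 17093 for j=0..92):
  0:1  1:7456  2:5500  3:1893  4:12483  5:1863  6:11012  7:7793
  8:5501  9:9349  10:890  11:3756  12:6402  13:9656  14:16513  15:49
  16:6391  17:13105  18:7292  19:13412  20:5822  21:9705  22:5811  23:13154
  24:13683  25:9424  26:13114  27:6024  28:11633  29:5766  30:2401  31:5485
  32:9704  33:15448  34:7654  35:11790  36:14034  37:11251  38:12105  39:3840
  40:265  41:10145  42:4595  43:5948  44:9046  45:15091  46:12370  47:13985
  48:4860  49:16093  50:13641  51:3946  52:4323  53:11983  54:137  55:12985
  56:1408  57:2946  58:871  59:15929  60:4460  61:7875  62:1545  63:15931
  64:2279  65:1782  66:5331  67:6711  68:6005  69:6713  70:3824  71:620
  72:7610  73:8493  74:11336  75:13424  76:9829  77:7333  78:11434  79:9113
  80:1853  81:4824  82:4072  83:3664  84:4170  85:16446  86:13287  87:13937
  88:5925  89:8488  90:8242  91:3017  92:364
Giant step factor: 7456^(-93) ≡ 3335 (mod 17093).
Scan 17028·3335^i mod 17093 for i = 0, 1, …:
  i=0: 17028   i=1: 5434   i=2: 3810   i=3: 6251
  i=4: 10718   i=5: 3067   i=6: 6831   i=7: 13509
  i=8: 12460   i=9: 1017     …   i=81: 241
  i=82: 364
Match at i=82, j=92: x = 82·93 + 92 = 7718.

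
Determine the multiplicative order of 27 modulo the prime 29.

The order of 27 must divide p − 1 = 28 = 2^2 · 7.
Divisors: 1, 2, 4, 7, 14, 28.
Check each in increasing order: 27^1 ≡ 27;  27^2 ≡ 4;  27^4 ≡ 16;  27^7 ≡ 17;  27^14 ≡ 28;  27^28 ≡ 1.
Smallest exponent giving 1 is 28.

28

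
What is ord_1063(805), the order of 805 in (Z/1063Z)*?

1062

The order of 805 must divide p − 1 = 1062 = 2 · 3^2 · 59.
Divisors: 1, 2, 3, 6, 9, 18, 59, 118, 177, 354, 531, 1062.
Check each in increasing order: 805^1 ≡ 805;  805^2 ≡ 658;  805^3 ≡ 316;  805^6 ≡ 997;  805^9 ≡ 404;  805^18 ≡ 577;  805^59 ≡ 788;  805^118 ≡ 152;  805^177 ≡ 720;  805^354 ≡ 719;  805^531 ≡ 1062;  805^1062 ≡ 1.
Smallest exponent giving 1 is 1062.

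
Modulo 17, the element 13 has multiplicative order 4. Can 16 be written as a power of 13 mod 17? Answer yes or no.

yes

16 ∈ ⟨13⟩ iff 16^4 ≡ 1 (mod 17), since |⟨13⟩| = 4.
16^4 mod 17 = 1.
Since 1 = 1, 16 lies in the subgroup.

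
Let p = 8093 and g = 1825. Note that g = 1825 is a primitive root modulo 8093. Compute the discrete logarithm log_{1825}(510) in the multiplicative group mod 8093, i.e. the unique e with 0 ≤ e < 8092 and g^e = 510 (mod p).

Baby-step giant-step with m = ceil(sqrt(8092)) = 90.
Baby table (1825^j mod 8093 for j=0..89):
  0:1  1:1825  2:4402  3:5394  4:2962  5:7619  6:901  7:1446
  8:632  9:4194  10:6165  11:1855  12:2501  13:7966  14:2922  15:7456
  16:2867  17:4197  18:3547  19:6968  20:2497  21:666  22:1500  23:2066
  24:7205  25:6093  26:8036  27:1184  28:8062  29:76  30:1119  31:2739
  32:5294  33:6601  34:4441  35:3732  36:4687  37:7567  38:3117  39:7239
  40:3399  41:3937  42:6534  43:3561  44:146  45:7474  46:3345  47:2503
  48:3523  49:3633  50:2058  51:698  52:3249  53:5349  54:1767  55:3761
  56:961  57:5737  58:5776  59:4114  60:5839  61:5787  62:8003  63:5703
  64:377  65:120  66:489  67:2195  68:7933  69:7441  70:7864  71:2911
  72:3567  73:3003  74:1514  75:3337  76:4089  77:679  78:946  79:2641
  80:4490  81:4134  82:1874  83:4804  84:2581  85:199  86:7083  87:1954
  88:5130  89:6742
Giant step factor: 1825^(-90) ≡ 5259 (mod 8093).
Scan 510·5259^i mod 8093 for i = 0, 1, …:
  i=0: 510   i=1: 3307   i=2: 7749   i=3: 3736
  i=4: 5913   i=5: 3161   i=6: 677   i=7: 7516
  i=8: 432   i=9: 5848     …   i=70: 1253
  i=71: 1825
Match at i=71, j=1: e = 71·90 + 1 = 6391.

6391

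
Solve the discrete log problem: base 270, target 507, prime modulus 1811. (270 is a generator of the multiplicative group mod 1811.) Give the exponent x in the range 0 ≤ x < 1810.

1292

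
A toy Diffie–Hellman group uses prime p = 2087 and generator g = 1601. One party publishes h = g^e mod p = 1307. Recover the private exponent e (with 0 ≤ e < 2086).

Baby-step giant-step with m = ceil(sqrt(2086)) = 46.
Baby table (1601^j mod 2087 for j=0..45):
  0:1  1:1601  2:365  3:5  4:1744  5:1825  6:25  7:372
  8:777  9:125  10:1860  11:1798  12:625  13:952  14:642  15:1038
  16:586  17:1123  18:1016  19:843  20:1441  21:906  22:41  23:944
  24:356  25:205  26:546  27:1780  28:1025  29:643  30:552  31:951
  32:1128  33:673  34:581  35:1466  36:1278  37:818  38:1069  39:129
  40:2003  41:1171  42:645  43:1667  44:1681  45:1138
Giant step factor: 1601^(-46) ≡ 321 (mod 2087).
Scan 1307·321^i mod 2087 for i = 0, 1, …:
  i=0: 1307   i=1: 60   i=2: 477   i=3: 766
  i=4: 1707   i=5: 1153   i=6: 714   i=7: 1711
  i=8: 350   i=9: 1739     …   i=16: 57
  i=17: 1601
Match at i=17, j=1: e = 17·46 + 1 = 783.

783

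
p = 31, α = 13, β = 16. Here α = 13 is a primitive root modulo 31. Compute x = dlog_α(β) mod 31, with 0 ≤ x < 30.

6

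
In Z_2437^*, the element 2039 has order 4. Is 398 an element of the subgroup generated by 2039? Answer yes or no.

yes

⟨2039⟩ has order 4; its elements mod 2437 are {1, 398, 2039, 2436}.
398 is in this set.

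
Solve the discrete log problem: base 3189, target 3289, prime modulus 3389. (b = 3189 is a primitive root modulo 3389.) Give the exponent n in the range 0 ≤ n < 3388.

Baby-step giant-step with m = ceil(sqrt(3388)) = 59.
Baby table (3189^j mod 3389 for j=0..58):
  0:1  1:3189  2:2721  3:1429  4:2265  5:1126  6:1863  7:190
  8:2668  9:1862  10:390  11:3336  12:433  13:1514  14:2210  15:1959
  16:1324  17:2931  18:97  19:934  20:2984  21:3053  22:2809  23:774
  24:1094  25:1485  26:1232  27:997  28:551  29:1637  30:1333  31:1131
  32:863  33:239  34:3035  35:3020  36:2631  37:2484  38:1383  39:1298
  40:1353  41:520  42:1059  43:1707  44:889  45:1817  46:2612  47:2895
  48:519  49:1259  50:2375  51:2849  52:2941  53:1486  54:1032  55:329
  56:1980  57:513  58:2459
Giant step factor: 3189^(-59) ≡ 592 (mod 3389).
Scan 3289·592^i mod 3389 for i = 0, 1, …:
  i=0: 3289   i=1: 1802   i=2: 2638   i=3: 2756
  i=4: 1443   i=5: 228   i=6: 2805   i=7: 3339
  i=8: 901   i=9: 1319     …   i=49: 1376
  i=50: 1232
Match at i=50, j=26: n = 50·59 + 26 = 2976.

2976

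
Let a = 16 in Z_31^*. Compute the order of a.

5

The order of 16 must divide p − 1 = 30 = 2 · 3 · 5.
Divisors: 1, 2, 3, 5, 6, 10, 15, 30.
Check each in increasing order: 16^1 ≡ 16;  16^2 ≡ 8;  16^3 ≡ 4;  16^5 ≡ 1.
Smallest exponent giving 1 is 5.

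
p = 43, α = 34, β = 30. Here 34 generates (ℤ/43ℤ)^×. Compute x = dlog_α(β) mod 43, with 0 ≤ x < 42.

Baby-step giant-step with m = ceil(sqrt(42)) = 7.
Baby table (34^j mod 43 for j=0..6):
  0:1  1:34  2:38  3:2  4:25  5:33  6:4
Giant step factor: 34^(-7) ≡ 37 (mod 43).
Scan 30·37^i mod 43 for i = 0, 1, …:
  i=0: 30   i=1: 35   i=2: 5   i=3: 13
  i=4: 8   i=5: 38
Match at i=5, j=2: x = 5·7 + 2 = 37.

37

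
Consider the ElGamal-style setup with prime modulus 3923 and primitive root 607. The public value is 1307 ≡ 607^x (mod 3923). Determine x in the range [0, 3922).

1262

Baby-step giant-step with m = ceil(sqrt(3922)) = 63.
Baby table (607^j mod 3923 for j=0..62):
  0:1  1:607  2:3610  3:2236  4:3817  5:2349  6:1794  7:2287
  8:3390  9:2078  10:2063  11:804  12:1576  13:3343  14:1010  15:1082
  16:1633  17:2635  18:2784  19:2998  20:3437  21:3146  22:3044  23:3898
  24:517  25:3902  26:2945  27:2650  28:120  29:2226  30:1670  31:1556
  32:2972  33:3347  34:3438  35:3753  36:2731  37:2211  38:411  39:2328
  40:816  41:1014  42:3510  43:381  44:3733  45:2360  46:625  47:2767
  48:525  49:912  50:441  51:923  52:3195  53:1403  54:330  55:237
  56:2631  57:356  58:327  59:2339  60:3570  61:1494  62:645
Giant step factor: 607^(-63) ≡ 1959 (mod 3923).
Scan 1307·1959^i mod 3923 for i = 0, 1, …:
  i=0: 1307   i=1: 2617   i=2: 3265   i=3: 1645
  i=4: 1772   i=5: 3416   i=6: 3229   i=7: 1735
  i=8: 1547   i=9: 2017     …   i=19: 2479
  i=20: 3610
Match at i=20, j=2: x = 20·63 + 2 = 1262.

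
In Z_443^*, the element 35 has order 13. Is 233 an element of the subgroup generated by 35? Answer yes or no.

⟨35⟩ has order 13; its elements mod 443 are {1, 35, 38, 56, 115, 184, 188, 238, 339, 347, 356, 378, 383}.
233 is not in this set.

no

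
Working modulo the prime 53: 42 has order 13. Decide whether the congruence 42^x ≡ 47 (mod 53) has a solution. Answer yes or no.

yes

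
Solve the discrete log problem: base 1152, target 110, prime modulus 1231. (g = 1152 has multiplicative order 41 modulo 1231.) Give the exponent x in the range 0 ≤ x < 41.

34

Baby-step giant-step with m = ceil(sqrt(41)) = 7.
Baby table (1152^j mod 1231 for j=0..6):
  0:1  1:1152  2:86  3:592  4:10  5:441  6:860
Giant step factor: 1152^(-7) ≡ 110 (mod 1231).
Scan 110·110^i mod 1231 for i = 0, 1, …:
  i=0: 110   i=1: 1021   i=2: 289   i=3: 1015
  i=4: 860
Match at i=4, j=6: x = 4·7 + 6 = 34.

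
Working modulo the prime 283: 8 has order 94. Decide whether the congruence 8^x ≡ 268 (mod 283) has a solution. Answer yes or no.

268 ∈ ⟨8⟩ iff 268^94 ≡ 1 (mod 283), since |⟨8⟩| = 94.
268^94 mod 283 = 1.
Since 1 = 1, 268 lies in the subgroup.

yes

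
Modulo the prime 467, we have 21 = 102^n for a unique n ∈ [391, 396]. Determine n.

392

Compute 102^391 mod 467 = 426, then multiply by 102 repeatedly:
  102^391=426  102^392=21
Found 21 at exponent 392.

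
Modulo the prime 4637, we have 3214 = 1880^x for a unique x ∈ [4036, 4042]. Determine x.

Compute 1880^4036 mod 4637 = 946, then multiply by 1880 repeatedly:
  1880^4036=946  1880^4037=2509  1880^4038=1091  1880^4039=1526  1880^4040=3214
Found 3214 at exponent 4040.

4040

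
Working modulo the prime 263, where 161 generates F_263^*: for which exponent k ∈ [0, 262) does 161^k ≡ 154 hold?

Successive powers of 161 modulo 263:
  161^0=1  161^1=161  161^2=147  161^3=260  161^4=43  161^5=85
  161^6=9  161^7=134  161^8=8  161^9=236  161^10=124  161^11=239
  161^12=81  161^13=154
So 161^13 ≡ 154 (mod 263), giving k = 13.

13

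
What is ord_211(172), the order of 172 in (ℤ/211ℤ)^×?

105

The order of 172 must divide p − 1 = 210 = 2 · 3 · 5 · 7.
Divisors: 1, 2, 3, 5, 6, 7, 10, 14, 15, 21, 30, 35, 42, 70, 105, 210.
Check each in increasing order: 172^1 ≡ 172;  172^2 ≡ 44;  172^3 ≡ 183;  172^5 ≡ 34;  172^6 ≡ 151;  172^7 ≡ 19;  172^10 ≡ 101;  172^14 ≡ 150;  172^15 ≡ 58;  172^21 ≡ 107;  172^30 ≡ 199;  172^35 ≡ 14;  172^42 ≡ 55;  172^70 ≡ 196;  172^105 ≡ 1.
Smallest exponent giving 1 is 105.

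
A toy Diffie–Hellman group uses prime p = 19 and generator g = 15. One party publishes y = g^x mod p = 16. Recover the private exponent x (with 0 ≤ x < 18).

Successive powers of 15 modulo 19:
  15^0=1  15^1=15  15^2=16
So 15^2 ≡ 16 (mod 19), giving x = 2.

2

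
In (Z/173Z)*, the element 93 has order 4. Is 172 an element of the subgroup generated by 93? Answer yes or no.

⟨93⟩ has order 4; its elements mod 173 are {1, 80, 93, 172}.
172 is in this set.

yes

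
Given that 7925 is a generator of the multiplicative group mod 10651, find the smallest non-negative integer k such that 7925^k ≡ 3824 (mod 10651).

3495

Baby-step giant-step with m = ceil(sqrt(10650)) = 104.
Baby table (7925^j mod 10651 for j=0..103):
  0:1  1:7925  2:7329  3:2422  4:1248  5:6272  6:8034  7:8423
  8:2458  9:9622  10:3841  11:10018  12:96  13:4579  14:618  15:8841
  16:2647  17:5656  18:4392  19:9783  20:1646  21:7726  22:6602  23:3138
  24:9216  25:2893  26:6073  27:7307  28:9139  29:10426  30:6243  31:1880
  32:8902  33:6777  34:5383  35:3020  36:703  37:802  38:7854  39:9157
  40:3962  41:10353  42:2872  43:10064  44:2512  45:881  46:5520  47:2343
  48:3582  49:2435  50:8414  51:5690  52:7567  53:3345  54:9437  55:7554
  56:6830  57:10019  58:8021  59:1257  60:3040  61:10089  62:8919  63:3039
  64:2164  65:1590  66:617  67:916  68:5969  69:3234  70:3144  71:3511
  72:4263  73:9954  74:4144  75:4167  76:5375  77:3526  78:5977  79:2728
  80:8521  81:1585  82:3596  83:6875  84:4510  85:7645  86:3737  87:5945
  88:4752  89:8315  90:9289  91:6264  92:8540  93:3046  94:4384  95:10289
  96:6920  97:9652  98:7269  99:6217  100:8850  101:10066  102:7711  103:4888
Giant step factor: 7925^(-104) ≡ 334 (mod 10651).
Scan 3824·334^i mod 10651 for i = 0, 1, …:
  i=0: 3824   i=1: 9747   i=2: 6943   i=3: 7695
  i=4: 3239   i=5: 6075   i=6: 5360   i=7: 872
  i=8: 3671   i=9: 1249     …   i=32: 1189
  i=33: 3039
Match at i=33, j=63: k = 33·104 + 63 = 3495.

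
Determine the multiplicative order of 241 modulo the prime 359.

179

The order of 241 must divide p − 1 = 358 = 2 · 179.
Divisors: 1, 2, 179, 358.
Check each in increasing order: 241^1 ≡ 241;  241^2 ≡ 282;  241^179 ≡ 1.
Smallest exponent giving 1 is 179.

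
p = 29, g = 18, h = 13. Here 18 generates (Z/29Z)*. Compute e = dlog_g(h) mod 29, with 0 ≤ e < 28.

22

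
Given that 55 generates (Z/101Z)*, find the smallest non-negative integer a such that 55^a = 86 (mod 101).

Baby-step giant-step with m = ceil(sqrt(100)) = 10.
Baby table (55^j mod 101 for j=0..9):
  0:1  1:55  2:96  3:28  4:25  5:62  6:77  7:94
  8:19  9:35
Giant step factor: 55^(-10) ≡ 17 (mod 101).
Scan 86·17^i mod 101 for i = 0, 1, …:
  i=0: 86   i=1: 48   i=2: 8   i=3: 35
Match at i=3, j=9: a = 3·10 + 9 = 39.

39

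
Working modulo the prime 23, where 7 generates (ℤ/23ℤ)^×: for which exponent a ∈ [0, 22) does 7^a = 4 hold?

6

Successive powers of 7 modulo 23:
  7^0=1  7^1=7  7^2=3  7^3=21  7^4=9  7^5=17
  7^6=4
So 7^6 ≡ 4 (mod 23), giving a = 6.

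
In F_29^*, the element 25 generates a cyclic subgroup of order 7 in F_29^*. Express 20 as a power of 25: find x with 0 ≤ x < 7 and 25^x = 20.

Successive powers of 25 modulo 29:
  25^0=1  25^1=25  25^2=16  25^3=23  25^4=24  25^5=20
So 25^5 ≡ 20 (mod 29), giving x = 5.

5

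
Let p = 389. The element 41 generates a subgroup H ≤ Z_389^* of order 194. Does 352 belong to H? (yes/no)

352 ∈ ⟨41⟩ iff 352^194 ≡ 1 (mod 389), since |⟨41⟩| = 194.
352^194 mod 389 = 388.
Since 388 ≠ 1, 352 does not lie in the subgroup.

no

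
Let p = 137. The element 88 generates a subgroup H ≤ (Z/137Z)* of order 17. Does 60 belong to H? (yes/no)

60 ∈ ⟨88⟩ iff 60^17 ≡ 1 (mod 137), since |⟨88⟩| = 17.
60^17 mod 137 = 1.
Since 1 = 1, 60 lies in the subgroup.

yes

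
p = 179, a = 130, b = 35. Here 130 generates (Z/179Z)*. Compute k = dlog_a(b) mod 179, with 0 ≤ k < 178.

175

Baby-step giant-step with m = ceil(sqrt(178)) = 14.
Baby table (130^j mod 179 for j=0..13):
  0:1  1:130  2:74  3:133  4:106  5:176  6:147  7:136
  8:138  9:40  10:9  11:96  12:129  13:123
Giant step factor: 130^(-14) ≡ 88 (mod 179).
Scan 35·88^i mod 179 for i = 0, 1, …:
  i=0: 35   i=1: 37   i=2: 34   i=3: 128
  i=4: 166   i=5: 109   i=6: 105   i=7: 111
  i=8: 102   i=9: 26   i=10: 140   i=11: 148
  i=12: 136
Match at i=12, j=7: k = 12·14 + 7 = 175.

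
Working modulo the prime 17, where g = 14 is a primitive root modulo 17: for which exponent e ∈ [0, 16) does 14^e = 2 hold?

14

Successive powers of 14 modulo 17:
  14^0=1  14^1=14  14^2=9  14^3=7  14^4=13  14^5=12
  14^6=15  14^7=6  14^8=16  14^9=3  14^10=8  14^11=10
  14^12=4  14^13=5  14^14=2
So 14^14 ≡ 2 (mod 17), giving e = 14.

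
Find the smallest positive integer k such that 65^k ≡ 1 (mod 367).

The order of 65 must divide p − 1 = 366 = 2 · 3 · 61.
Divisors: 1, 2, 3, 6, 61, 122, 183, 366.
Check each in increasing order: 65^1 ≡ 65;  65^2 ≡ 188;  65^3 ≡ 109;  65^6 ≡ 137;  65^61 ≡ 284;  65^122 ≡ 283;  65^183 ≡ 366;  65^366 ≡ 1.
Smallest exponent giving 1 is 366.

366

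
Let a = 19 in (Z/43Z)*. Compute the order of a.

The order of 19 must divide p − 1 = 42 = 2 · 3 · 7.
Divisors: 1, 2, 3, 6, 7, 14, 21, 42.
Check each in increasing order: 19^1 ≡ 19;  19^2 ≡ 17;  19^3 ≡ 22;  19^6 ≡ 11;  19^7 ≡ 37;  19^14 ≡ 36;  19^21 ≡ 42;  19^42 ≡ 1.
Smallest exponent giving 1 is 42.

42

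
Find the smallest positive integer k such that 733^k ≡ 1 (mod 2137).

The order of 733 must divide p − 1 = 2136 = 2^3 · 3 · 89.
Divisors: 1, 2, 3, 4, 6, 8, 12, 24, 89, 178, 267, 356, 534, 712, 1068, 2136.
Check each in increasing order: 733^1 ≡ 733;  733^2 ≡ 902;  733^3 ≡ 833;  733^4 ≡ 1544;  733^6 ≡ 1501;  733^8 ≡ 1181;  733^12 ≡ 603;  733^24 ≡ 319;  733^89 ≡ 2032;  733^178 ≡ 340;  733^267 ≡ 629;  733^356 ≡ 202;  733^534 ≡ 296;  733^712 ≡ 201;  733^1068 ≡ 2136;  733^2136 ≡ 1.
Smallest exponent giving 1 is 2136.

2136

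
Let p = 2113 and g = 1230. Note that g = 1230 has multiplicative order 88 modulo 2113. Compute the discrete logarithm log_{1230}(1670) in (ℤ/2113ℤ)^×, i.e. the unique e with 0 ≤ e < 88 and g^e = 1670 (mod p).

85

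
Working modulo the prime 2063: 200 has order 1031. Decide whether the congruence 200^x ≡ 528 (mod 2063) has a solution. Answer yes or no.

528 ∈ ⟨200⟩ iff 528^1031 ≡ 1 (mod 2063), since |⟨200⟩| = 1031.
528^1031 mod 2063 = 1.
Since 1 = 1, 528 lies in the subgroup.

yes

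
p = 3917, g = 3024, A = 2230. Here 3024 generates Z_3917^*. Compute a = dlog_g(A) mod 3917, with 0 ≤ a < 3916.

Baby-step giant-step with m = ceil(sqrt(3916)) = 63.
Baby table (3024^j mod 3917 for j=0..62):
  0:1  1:3024  2:2298  3:394  4:688  5:585  6:2473  7:799
  8:3304  9:2946  10:1446  11:1332  12:1292  13:1759  14:3847  15:3755
  16:3654  17:3756  18:2761  19:2137  20:3155  21:2825  22:3740  23:1381
  24:622  25:768  26:3568  27:2214  28:983  29:3506  30:2742  31:3436
  32:2580  33:3173  34:2419  35:2017  36:639  37:1255  38:3464  39:1078
  40:928  41:1700  42:1696  43:1351  44:3910  45:2334  46:3499  47:1159
  48:3018  49:3739  50:2274  51:2241  52:374  53:2880  54:1629  55:2427
  56:2707  57:3355  58:490  59:1134  60:1841  61:1127  62:258
Giant step factor: 3024^(-63) ≡ 895 (mod 3917).
Scan 2230·895^i mod 3917 for i = 0, 1, …:
  i=0: 2230   i=1: 2097   i=2: 572   i=3: 2730
  i=4: 3059   i=5: 3739
Match at i=5, j=49: a = 5·63 + 49 = 364.

364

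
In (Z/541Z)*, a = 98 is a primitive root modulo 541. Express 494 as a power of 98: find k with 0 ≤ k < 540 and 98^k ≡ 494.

196

Baby-step giant-step with m = ceil(sqrt(540)) = 24.
Baby table (98^j mod 541 for j=0..23):
  0:1  1:98  2:407  3:393  4:103  5:356  6:264  7:445
  8:330  9:421  10:142  11:391  12:448  13:83  14:19  15:239
  16:159  17:434  18:334  19:272  20:147  21:340  22:319  23:425
Giant step factor: 98^(-24) ≡ 309 (mod 541).
Scan 494·309^i mod 541 for i = 0, 1, …:
  i=0: 494   i=1: 84   i=2: 529   i=3: 79
  i=4: 66   i=5: 377   i=6: 178   i=7: 361
  i=8: 103
Match at i=8, j=4: k = 8·24 + 4 = 196.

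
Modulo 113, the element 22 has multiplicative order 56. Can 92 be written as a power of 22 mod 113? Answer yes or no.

no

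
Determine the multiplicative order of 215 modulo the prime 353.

352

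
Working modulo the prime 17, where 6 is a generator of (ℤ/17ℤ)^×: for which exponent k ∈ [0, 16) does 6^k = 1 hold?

0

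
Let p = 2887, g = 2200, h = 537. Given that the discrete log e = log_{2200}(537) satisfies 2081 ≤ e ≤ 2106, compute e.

2091

Compute 2200^2081 mod 2887 = 1344, then multiply by 2200 repeatedly:
  2200^2081=1344  2200^2082=512  2200^2083=470  2200^2084=454  2200^2085=2785
  2200^2086=786  2200^2087=2774  2200^2088=2569  2200^2089=1941  2200^2090=327
  2200^2091=537
Found 537 at exponent 2091.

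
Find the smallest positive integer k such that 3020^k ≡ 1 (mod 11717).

The order of 3020 must divide p − 1 = 11716 = 2^2 · 29 · 101.
Divisors: 1, 2, 4, 29, 58, 101, 116, 202, 404, 2929, 5858, 11716.
Check each in increasing order: 3020^1 ≡ 3020;  3020^2 ≡ 4574;  3020^4 ≡ 6631;  3020^29 ≡ 2477;  3020^58 ≡ 7538;  3020^101 ≡ 835;  3020^116 ≡ 5711;  3020^202 ≡ 5922;  3020^404 ≡ 1103;  3020^2929 ≡ 9343;  3020^5858 ≡ 11716;  3020^11716 ≡ 1.
Smallest exponent giving 1 is 11716.

11716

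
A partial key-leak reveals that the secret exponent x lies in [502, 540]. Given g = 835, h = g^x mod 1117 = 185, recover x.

Compute 835^502 mod 1117 = 567, then multiply by 835 repeatedly:
  835^502=567  835^503=954  835^504=169  835^505=373  835^506=929
  835^507=517  835^508=533  835^509=489  835^510=610  835^511=1115
  835^512=564  835^513=683  835^514=635  835^515=767  835^516=404
  835^517=6  835^518=542  835^519=185
Found 185 at exponent 519.

519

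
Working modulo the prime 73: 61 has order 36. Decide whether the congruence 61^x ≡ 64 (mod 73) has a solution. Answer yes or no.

yes

64 ∈ ⟨61⟩ iff 64^36 ≡ 1 (mod 73), since |⟨61⟩| = 36.
64^36 mod 73 = 1.
Since 1 = 1, 64 lies in the subgroup.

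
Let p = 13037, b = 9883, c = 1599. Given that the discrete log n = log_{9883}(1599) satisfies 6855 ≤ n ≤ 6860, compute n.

6858

Compute 9883^6855 mod 13037 = 10382, then multiply by 9883 repeatedly:
  9883^6855=10382  9883^6856=4116  9883^6857=2988  9883^6858=1599
Found 1599 at exponent 6858.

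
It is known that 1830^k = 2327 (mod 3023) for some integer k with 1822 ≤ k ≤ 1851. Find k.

Compute 1830^1822 mod 3023 = 1711, then multiply by 1830 repeatedly:
  1830^1822=1711  1830^1823=2325  1830^1824=1389  1830^1825=2550  1830^1826=2011
  1830^1827=1139  1830^1828=1523  1830^1829=2907  1830^1830=2353  1830^1831=1238
  1830^1832=1313  1830^1833=2528  1830^1834=1050  1830^1835=1895  1830^1836=469
  1830^1837=2761  1830^1838=1197  1830^1839=1858  1830^1840=2288  1830^1841=185
  1830^1842=2997  1830^1843=788  1830^1844=69  1830^1845=2327
Found 2327 at exponent 1845.

1845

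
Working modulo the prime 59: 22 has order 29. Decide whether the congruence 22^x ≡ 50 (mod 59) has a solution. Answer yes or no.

no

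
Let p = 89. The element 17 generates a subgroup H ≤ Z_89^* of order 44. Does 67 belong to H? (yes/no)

67 ∈ ⟨17⟩ iff 67^44 ≡ 1 (mod 89), since |⟨17⟩| = 44.
67^44 mod 89 = 1.
Since 1 = 1, 67 lies in the subgroup.

yes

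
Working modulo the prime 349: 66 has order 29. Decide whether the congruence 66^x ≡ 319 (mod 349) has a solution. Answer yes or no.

no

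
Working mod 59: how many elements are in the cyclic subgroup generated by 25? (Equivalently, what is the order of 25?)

The order of 25 must divide p − 1 = 58 = 2 · 29.
Divisors: 1, 2, 29, 58.
Check each in increasing order: 25^1 ≡ 25;  25^2 ≡ 35;  25^29 ≡ 1.
Smallest exponent giving 1 is 29.

29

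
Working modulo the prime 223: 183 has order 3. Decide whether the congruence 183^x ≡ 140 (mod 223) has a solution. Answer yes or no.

no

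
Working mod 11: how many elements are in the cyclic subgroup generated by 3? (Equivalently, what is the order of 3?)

5

The order of 3 must divide p − 1 = 10 = 2 · 5.
Divisors: 1, 2, 5, 10.
Check each in increasing order: 3^1 ≡ 3;  3^2 ≡ 9;  3^5 ≡ 1.
Smallest exponent giving 1 is 5.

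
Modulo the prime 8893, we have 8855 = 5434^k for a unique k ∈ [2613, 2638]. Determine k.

2629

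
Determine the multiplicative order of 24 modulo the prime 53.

13

The order of 24 must divide p − 1 = 52 = 2^2 · 13.
Divisors: 1, 2, 4, 13, 26, 52.
Check each in increasing order: 24^1 ≡ 24;  24^2 ≡ 46;  24^4 ≡ 49;  24^13 ≡ 1.
Smallest exponent giving 1 is 13.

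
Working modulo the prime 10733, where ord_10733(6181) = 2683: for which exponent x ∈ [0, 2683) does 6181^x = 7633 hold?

Baby-step giant-step with m = ceil(sqrt(2683)) = 52.
Baby table (6181^j mod 10733 for j=0..51):
  0:1  1:6181  2:6014  3:4155  4:8719  5:1746  6:5361  7:3570
  8:9855  9:3980  10:344  11:1130  12:8080  13:1831  14:4829  15:10309
  16:8841  17:4518  18:9225  19:6029  20:273  21:2332  22:10406  23:7350
  24:8294  25:4406  26:3865  27:8640  28:7165  29:2507  30:8048  31:7966
  32:5575  33:6145  34:8891  35:2311  36:9401  37:9852  38:6903  39:3768
  40:10131  41:3389  42:7326  43:10212  44:10332  45:742  46:3311  47:8193
  48:2639  49:8232  50:7572  51:6652
Giant step factor: 6181^(-52) ≡ 3437 (mod 10733).
Scan 7633·3437^i mod 10733 for i = 0, 1, …:
  i=0: 7633   i=1: 3169   i=2: 8591   i=3: 784
  i=4: 625   i=5: 1525   i=6: 3721   i=7: 6074
  i=8: 653   i=9: 1164     …   i=31: 5065
  i=32: 10212
Match at i=32, j=43: x = 32·52 + 43 = 1707.

1707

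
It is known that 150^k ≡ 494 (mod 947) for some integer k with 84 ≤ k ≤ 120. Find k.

105

Compute 150^84 mod 947 = 394, then multiply by 150 repeatedly:
  150^84=394  150^85=386  150^86=133  150^87=63  150^88=927
  150^89=788  150^90=772  150^91=266  150^92=126  150^93=907
  150^94=629  150^95=597  150^96=532  150^97=252  150^98=867
  150^99=311  150^100=247  150^101=117  150^102=504  150^103=787
  150^104=622  150^105=494
Found 494 at exponent 105.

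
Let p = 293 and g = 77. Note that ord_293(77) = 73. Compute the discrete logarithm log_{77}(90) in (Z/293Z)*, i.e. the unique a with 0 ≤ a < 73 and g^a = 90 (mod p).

46

Baby-step giant-step with m = ceil(sqrt(73)) = 9.
Baby table (77^j mod 293 for j=0..8):
  0:1  1:77  2:69  3:39  4:73  5:54  6:56  7:210
  8:55
Giant step factor: 77^(-9) ≡ 141 (mod 293).
Scan 90·141^i mod 293 for i = 0, 1, …:
  i=0: 90   i=1: 91   i=2: 232   i=3: 189
  i=4: 279   i=5: 77
Match at i=5, j=1: a = 5·9 + 1 = 46.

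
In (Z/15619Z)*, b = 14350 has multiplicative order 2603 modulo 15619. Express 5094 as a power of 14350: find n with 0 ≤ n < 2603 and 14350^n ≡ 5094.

1220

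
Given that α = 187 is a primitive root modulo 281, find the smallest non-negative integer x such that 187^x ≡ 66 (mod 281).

102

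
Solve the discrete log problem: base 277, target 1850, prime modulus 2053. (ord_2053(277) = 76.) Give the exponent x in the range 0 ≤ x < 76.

Successive powers of 277 modulo 2053:
  277^0=1  277^1=277  277^2=768  277^3=1277  277^4=613  277^5=1455
  277^6=647  277^7=608  277^8=70  277^9=913  277^10=382  277^11=1111
  277^12=1850
So 277^12 ≡ 1850 (mod 2053), giving x = 12.

12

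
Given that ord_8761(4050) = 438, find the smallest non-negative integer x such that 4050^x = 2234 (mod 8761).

240

Baby-step giant-step with m = ceil(sqrt(438)) = 21.
Baby table (4050^j mod 8761 for j=0..20):
  0:1  1:4050  2:1908  3:198  4:4649  5:1061  6:4160  7:597
  8:8575  9:146  10:4313  11:6977  12:2625  13:4157  14:5969  15:2851
  16:8313  17:7888  18:3794  19:7667  20:2366
Giant step factor: 4050^(-21) ≡ 3204 (mod 8761).
Scan 2234·3204^i mod 8761 for i = 0, 1, …:
  i=0: 2234   i=1: 8760   i=2: 5557   i=3: 2276
  i=4: 3152   i=5: 6336   i=6: 1307   i=7: 8631
  i=8: 4008   i=9: 6767   i=10: 6754   i=11: 146
Match at i=11, j=9: x = 11·21 + 9 = 240.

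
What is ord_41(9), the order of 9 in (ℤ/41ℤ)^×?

4

The order of 9 must divide p − 1 = 40 = 2^3 · 5.
Divisors: 1, 2, 4, 5, 8, 10, 20, 40.
Check each in increasing order: 9^1 ≡ 9;  9^2 ≡ 40;  9^4 ≡ 1.
Smallest exponent giving 1 is 4.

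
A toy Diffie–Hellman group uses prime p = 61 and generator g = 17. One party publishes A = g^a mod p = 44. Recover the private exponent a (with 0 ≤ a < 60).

31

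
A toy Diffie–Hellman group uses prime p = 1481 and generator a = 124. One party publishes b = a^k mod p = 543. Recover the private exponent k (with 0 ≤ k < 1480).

Baby-step giant-step with m = ceil(sqrt(1480)) = 39.
Baby table (124^j mod 1481 for j=0..38):
  0:1  1:124  2:566  3:577  4:460  5:762  6:1185  7:321
  8:1298  9:1004  10:92  11:1041  12:237  13:1249  14:852  15:497
  16:907  17:1393  18:936  19:546  20:1059  21:988  22:1070  23:871
  24:1372  25:1294  26:508  27:790  28:214  29:1359  30:1163  31:555
  32:694  33:158  34:339  35:568  36:825  37:111  38:435
Giant step factor: 124^(-39) ≡ 928 (mod 1481).
Scan 543·928^i mod 1481 for i = 0, 1, …:
  i=0: 543   i=1: 364   i=2: 124
Match at i=2, j=1: k = 2·39 + 1 = 79.

79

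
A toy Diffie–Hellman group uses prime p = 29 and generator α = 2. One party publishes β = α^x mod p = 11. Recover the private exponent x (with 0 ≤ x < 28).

25

Successive powers of 2 modulo 29:
  2^0=1  2^1=2  2^2=4  2^3=8  2^4=16  2^5=3
  2^6=6  2^7=12  2^8=24  2^9=19  2^10=9  2^11=18
  2^12=7  2^13=14  2^14=28  2^15=27  2^16=25  2^17=21
  2^18=13  2^19=26  2^20=23  2^21=17  2^22=5  2^23=10
  2^24=20  2^25=11
So 2^25 ≡ 11 (mod 29), giving x = 25.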